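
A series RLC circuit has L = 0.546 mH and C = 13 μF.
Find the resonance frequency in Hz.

Step 1 — Resonance condition Im(Z)=0 gives ω₀ = 1/√(LC).
Step 2 — ω₀ = 1/√(0.000546·1.3e-05) = 1.187e+04 rad/s.
Step 3 — f₀ = ω₀/(2π) = 1889 Hz.

f₀ = 1889 Hz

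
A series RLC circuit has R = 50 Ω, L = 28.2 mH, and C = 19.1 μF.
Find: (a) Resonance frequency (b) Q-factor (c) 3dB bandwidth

Step 1 — Resonance condition Im(Z)=0 gives ω₀ = 1/√(LC).
Step 2 — ω₀ = 1/√(0.0282·1.91e-05) = 1363 rad/s.
Step 3 — f₀ = ω₀/(2π) = 216.9 Hz.
Step 4 — Series Q: Q = ω₀L/R = 1363·0.0282/50 = 0.7685.
Step 5 — 3dB bandwidth: Δω = ω₀/Q = 1773 rad/s; BW = Δω/(2π) = 282.2 Hz.

(a) f₀ = 216.9 Hz  (b) Q = 0.7685  (c) BW = 282.2 Hz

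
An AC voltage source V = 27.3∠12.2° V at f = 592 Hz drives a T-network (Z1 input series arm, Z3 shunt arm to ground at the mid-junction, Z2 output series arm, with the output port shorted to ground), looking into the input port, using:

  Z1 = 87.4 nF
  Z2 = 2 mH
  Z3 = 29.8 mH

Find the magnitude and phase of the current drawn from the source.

Step 1 — Angular frequency: ω = 2π·f = 2π·592 = 3720 rad/s.
Step 2 — Component impedances:
  Z1: Z = 1/(jωC) = -j/(ω·C) = 0 - j3076 Ω
  Z2: Z = jωL = j·3720·0.002 = 0 + j7.439 Ω
  Z3: Z = jωL = j·3720·0.0298 = 0 + j110.8 Ω
Step 3 — With the output port shorted to ground, the output series arm Z2 runs from the junction to ground; the shunt arm Z3 also runs from the junction to ground. They appear in parallel: Z3 || Z2 = 0 + j6.971 Ω.
Step 4 — Series with input arm Z1: Z_in = Z1 + (Z3 || Z2) = 0 - j3069 Ω = 3069∠-90.0° Ω.
Step 5 — Source phasor: V = 27.3∠12.2° V = 26.68 + j5.769 V.
Step 6 — Ohm's law: I = V / Z_total = (26.68 + j5.769) / (0 - j3069) = -0.00188 + j0.008694 A.
Step 7 — Convert to polar: |I| = 0.008895 A, ∠I = 102.2°.

I = 0.008895∠102.2° A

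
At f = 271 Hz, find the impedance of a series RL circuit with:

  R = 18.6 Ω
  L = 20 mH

Step 1 — Angular frequency: ω = 2π·f = 2π·271 = 1703 rad/s.
Step 2 — Component impedances:
  R: Z = R = 18.6 Ω
  L: Z = jωL = j·1703·0.02 = 0 + j34.05 Ω
Step 3 — Series combination: Z_total = R + L = 18.6 + j34.05 Ω = 38.8∠61.4° Ω.

Z = 18.6 + j34.05 Ω = 38.8∠61.4° Ω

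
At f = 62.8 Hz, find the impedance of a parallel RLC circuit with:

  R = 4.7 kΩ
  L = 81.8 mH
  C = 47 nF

Step 1 — Angular frequency: ω = 2π·f = 2π·62.8 = 394.6 rad/s.
Step 2 — Component impedances:
  R: Z = R = 4700 Ω
  L: Z = jωL = j·394.6·0.0818 = 0 + j32.28 Ω
  C: Z = 1/(jωC) = -j/(ω·C) = 0 - j5.392e+04 Ω
Step 3 — Parallel combination: 1/Z_total = 1/R + 1/L + 1/C; Z_total = 0.2219 + j32.29 Ω = 32.3∠89.6° Ω.

Z = 0.2219 + j32.29 Ω = 32.3∠89.6° Ω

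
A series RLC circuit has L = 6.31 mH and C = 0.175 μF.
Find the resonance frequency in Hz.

Step 1 — Resonance condition Im(Z)=0 gives ω₀ = 1/√(LC).
Step 2 — ω₀ = 1/√(0.00631·1.75e-07) = 3.009e+04 rad/s.
Step 3 — f₀ = ω₀/(2π) = 4789 Hz.

f₀ = 4789 Hz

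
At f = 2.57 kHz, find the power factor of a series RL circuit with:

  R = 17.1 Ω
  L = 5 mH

Step 1 — Angular frequency: ω = 2π·f = 2π·2570 = 1.615e+04 rad/s.
Step 2 — Component impedances:
  R: Z = R = 17.1 Ω
  L: Z = jωL = j·1.615e+04·0.005 = 0 + j80.74 Ω
Step 3 — Series combination: Z_total = R + L = 17.1 + j80.74 Ω = 82.53∠78.0° Ω.
Step 4 — Power factor: PF = cos(φ) = Re(Z)/|Z| = 17.1/82.53 = 0.2072.
Step 5 — Type: Im(Z) = 80.74 ⇒ lagging (phase φ = 78.0°).

PF = 0.2072 (lagging, φ = 78.0°)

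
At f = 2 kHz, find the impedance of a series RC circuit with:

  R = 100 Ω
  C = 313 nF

Step 1 — Angular frequency: ω = 2π·f = 2π·2000 = 1.257e+04 rad/s.
Step 2 — Component impedances:
  R: Z = R = 100 Ω
  C: Z = 1/(jωC) = -j/(ω·C) = 0 - j254.2 Ω
Step 3 — Series combination: Z_total = R + C = 100 - j254.2 Ω = 273.2∠-68.5° Ω.

Z = 100 - j254.2 Ω = 273.2∠-68.5° Ω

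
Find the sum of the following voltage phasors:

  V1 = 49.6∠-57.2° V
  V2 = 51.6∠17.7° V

Step 1 — Convert each phasor to rectangular form:
  V1 = 49.6·(cos(-57.2°) + j·sin(-57.2°)) = 26.87 - j41.69 V
  V2 = 51.6·(cos(17.7°) + j·sin(17.7°)) = 49.16 + j15.69 V
Step 2 — Sum components: V_total = 76.03 - j26 V.
Step 3 — Convert to polar: |V_total| = 80.35 V, ∠V_total = -18.9°.

V_total = 80.35∠-18.9° V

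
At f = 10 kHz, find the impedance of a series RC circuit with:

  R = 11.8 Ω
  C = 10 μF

Step 1 — Angular frequency: ω = 2π·f = 2π·1e+04 = 6.283e+04 rad/s.
Step 2 — Component impedances:
  R: Z = R = 11.8 Ω
  C: Z = 1/(jωC) = -j/(ω·C) = 0 - j1.592 Ω
Step 3 — Series combination: Z_total = R + C = 11.8 - j1.592 Ω = 11.91∠-7.7° Ω.

Z = 11.8 - j1.592 Ω = 11.91∠-7.7° Ω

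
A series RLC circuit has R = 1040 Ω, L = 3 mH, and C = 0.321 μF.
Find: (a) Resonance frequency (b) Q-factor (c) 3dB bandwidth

Step 1 — Resonance: ω₀ = 1/√(LC) = 1/√(0.003·3.21e-07) = 3.222e+04 rad/s.
Step 2 — f₀ = ω₀/(2π) = 5129 Hz.
Step 3 — Series Q: Q = ω₀L/R = 3.222e+04·0.003/1040 = 0.09296.
Step 4 — Bandwidth: Δω = ω₀/Q = 3.467e+05 rad/s; BW = Δω/(2π) = 5.517e+04 Hz.

(a) f₀ = 5129 Hz  (b) Q = 0.09296  (c) BW = 5.517e+04 Hz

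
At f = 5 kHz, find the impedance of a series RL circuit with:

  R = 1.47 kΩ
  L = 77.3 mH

Step 1 — Angular frequency: ω = 2π·f = 2π·5000 = 3.142e+04 rad/s.
Step 2 — Component impedances:
  R: Z = R = 1470 Ω
  L: Z = jωL = j·3.142e+04·0.0773 = 0 + j2428 Ω
Step 3 — Series combination: Z_total = R + L = 1470 + j2428 Ω = 2839∠58.8° Ω.

Z = 1470 + j2428 Ω = 2839∠58.8° Ω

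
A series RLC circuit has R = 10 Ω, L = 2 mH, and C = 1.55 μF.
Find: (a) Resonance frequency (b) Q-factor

Step 1 — Resonance condition Im(Z)=0 gives ω₀ = 1/√(LC).
Step 2 — ω₀ = 1/√(0.002·1.55e-06) = 1.796e+04 rad/s.
Step 3 — f₀ = ω₀/(2π) = 2859 Hz.
Step 4 — Series Q: Q = ω₀L/R = 1.796e+04·0.002/10 = 3.592.

(a) f₀ = 2859 Hz  (b) Q = 3.592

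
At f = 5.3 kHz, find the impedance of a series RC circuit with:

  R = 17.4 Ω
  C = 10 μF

Step 1 — Angular frequency: ω = 2π·f = 2π·5300 = 3.33e+04 rad/s.
Step 2 — Component impedances:
  R: Z = R = 17.4 Ω
  C: Z = 1/(jωC) = -j/(ω·C) = 0 - j3.003 Ω
Step 3 — Series combination: Z_total = R + C = 17.4 - j3.003 Ω = 17.66∠-9.8° Ω.

Z = 17.4 - j3.003 Ω = 17.66∠-9.8° Ω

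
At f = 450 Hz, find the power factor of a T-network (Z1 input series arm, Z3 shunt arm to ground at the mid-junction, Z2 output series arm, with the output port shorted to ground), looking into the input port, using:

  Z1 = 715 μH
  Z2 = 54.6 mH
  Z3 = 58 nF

Step 1 — Angular frequency: ω = 2π·f = 2π·450 = 2827 rad/s.
Step 2 — Component impedances:
  Z1: Z = jωL = j·2827·0.000715 = 0 + j2.022 Ω
  Z2: Z = jωL = j·2827·0.0546 = 0 + j154.4 Ω
  Z3: Z = 1/(jωC) = -j/(ω·C) = 0 - j6098 Ω
Step 3 — With the output port shorted to ground, the output series arm Z2 runs from the junction to ground; the shunt arm Z3 also runs from the junction to ground. They appear in parallel: Z3 || Z2 = 0 + j158.4 Ω.
Step 4 — Series with input arm Z1: Z_in = Z1 + (Z3 || Z2) = 0 + j160.4 Ω = 160.4∠90.0° Ω.
Step 5 — Power factor: PF = cos(φ) = Re(Z)/|Z| = 0/160.4 = 0.
Step 6 — Type: Im(Z) = 160.4 ⇒ lagging (phase φ = 90.0°).

PF = 0 (lagging, φ = 90.0°)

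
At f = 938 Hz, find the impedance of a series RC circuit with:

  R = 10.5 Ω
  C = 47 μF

Step 1 — Angular frequency: ω = 2π·f = 2π·938 = 5894 rad/s.
Step 2 — Component impedances:
  R: Z = R = 10.5 Ω
  C: Z = 1/(jωC) = -j/(ω·C) = 0 - j3.61 Ω
Step 3 — Series combination: Z_total = R + C = 10.5 - j3.61 Ω = 11.1∠-19.0° Ω.

Z = 10.5 - j3.61 Ω = 11.1∠-19.0° Ω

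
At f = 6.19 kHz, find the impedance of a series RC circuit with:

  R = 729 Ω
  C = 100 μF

Step 1 — Angular frequency: ω = 2π·f = 2π·6190 = 3.889e+04 rad/s.
Step 2 — Component impedances:
  R: Z = R = 729 Ω
  C: Z = 1/(jωC) = -j/(ω·C) = 0 - j0.2571 Ω
Step 3 — Series combination: Z_total = R + C = 729 - j0.2571 Ω = 729∠-0.0° Ω.

Z = 729 - j0.2571 Ω = 729∠-0.0° Ω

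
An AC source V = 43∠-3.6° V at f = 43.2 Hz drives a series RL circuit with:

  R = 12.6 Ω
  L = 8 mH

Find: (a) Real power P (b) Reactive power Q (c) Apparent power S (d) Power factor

Step 1 — Angular frequency: ω = 2π·f = 2π·43.2 = 271.4 rad/s.
Step 2 — Component impedances:
  R: Z = R = 12.6 Ω
  L: Z = jωL = j·271.4·0.008 = 0 + j2.171 Ω
Step 3 — Series combination: Z_total = R + L = 12.6 + j2.171 Ω = 12.79∠9.8° Ω.
Step 4 — Source phasor: V = 43∠-3.6° V = 42.92 - j2.7 V.
Step 5 — Current: I = V / Z = 3.272 - j0.7782 A = 3.363∠-13.4° A.
Step 6 — Complex power: S = V·I* = 142.5 + j24.56 VA.
Step 7 — Real power: P = Re(S) = 142.5 W.
Step 8 — Reactive power: Q = Im(S) = 24.56 VAR.
Step 9 — Apparent power: |S| = 144.6 VA.
Step 10 — Power factor: PF = P/|S| = 0.9855 (lagging).

(a) P = 142.5 W  (b) Q = 24.56 VAR  (c) S = 144.6 VA  (d) PF = 0.9855 (lagging)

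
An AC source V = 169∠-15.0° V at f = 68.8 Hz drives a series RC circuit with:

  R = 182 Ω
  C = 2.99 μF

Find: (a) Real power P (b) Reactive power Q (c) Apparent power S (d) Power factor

Step 1 — Angular frequency: ω = 2π·f = 2π·68.8 = 432.3 rad/s.
Step 2 — Component impedances:
  R: Z = R = 182 Ω
  C: Z = 1/(jωC) = -j/(ω·C) = 0 - j773.7 Ω
Step 3 — Series combination: Z_total = R + C = 182 - j773.7 Ω = 794.8∠-76.8° Ω.
Step 4 — Source phasor: V = 169∠-15.0° V = 163.2 - j43.74 V.
Step 5 — Current: I = V / Z = 0.1006 + j0.1873 A = 0.2126∠61.8° A.
Step 6 — Complex power: S = V·I* = 8.229 - j34.98 VA.
Step 7 — Real power: P = Re(S) = 8.229 W.
Step 8 — Reactive power: Q = Im(S) = -34.98 VAR.
Step 9 — Apparent power: |S| = 35.93 VA.
Step 10 — Power factor: PF = P/|S| = 0.229 (leading).

(a) P = 8.229 W  (b) Q = -34.98 VAR  (c) S = 35.93 VA  (d) PF = 0.229 (leading)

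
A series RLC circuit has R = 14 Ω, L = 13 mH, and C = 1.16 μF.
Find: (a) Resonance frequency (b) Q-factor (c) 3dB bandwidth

Step 1 — Resonance: ω₀ = 1/√(LC) = 1/√(0.013·1.16e-06) = 8143 rad/s.
Step 2 — f₀ = ω₀/(2π) = 1296 Hz.
Step 3 — Series Q: Q = ω₀L/R = 8143·0.013/14 = 7.562.
Step 4 — Bandwidth: Δω = ω₀/Q = 1077 rad/s; BW = Δω/(2π) = 171.4 Hz.

(a) f₀ = 1296 Hz  (b) Q = 7.562  (c) BW = 171.4 Hz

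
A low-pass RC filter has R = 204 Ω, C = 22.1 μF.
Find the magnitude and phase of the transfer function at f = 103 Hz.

Step 1 — Angular frequency: ω = 2π·103 = 647.2 rad/s.
Step 2 — Transfer function: H(jω) = 1/(1 + jωRC).
Step 3 — Denominator: 1 + jωRC = 1 + j·647.2·204·2.21e-05 = 1 + j2.918.
Step 4 — H = 0.1051 - j0.3067.
Step 5 — Magnitude: |H| = 0.3242 (-9.8 dB); phase: φ = -71.1°.

|H| = 0.3242 (-9.8 dB), φ = -71.1°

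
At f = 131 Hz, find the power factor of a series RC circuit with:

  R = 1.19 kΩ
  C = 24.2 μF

Step 1 — Angular frequency: ω = 2π·f = 2π·131 = 823.1 rad/s.
Step 2 — Component impedances:
  R: Z = R = 1190 Ω
  C: Z = 1/(jωC) = -j/(ω·C) = 0 - j50.2 Ω
Step 3 — Series combination: Z_total = R + C = 1190 - j50.2 Ω = 1191∠-2.4° Ω.
Step 4 — Power factor: PF = cos(φ) = Re(Z)/|Z| = 1190/1191.1 = 0.9991.
Step 5 — Type: Im(Z) = -50.2 ⇒ leading (phase φ = -2.4°).

PF = 0.9991 (leading, φ = -2.4°)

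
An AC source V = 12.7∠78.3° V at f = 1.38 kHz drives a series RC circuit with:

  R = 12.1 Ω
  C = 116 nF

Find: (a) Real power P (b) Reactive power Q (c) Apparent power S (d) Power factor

Step 1 — Angular frequency: ω = 2π·f = 2π·1380 = 8671 rad/s.
Step 2 — Component impedances:
  R: Z = R = 12.1 Ω
  C: Z = 1/(jωC) = -j/(ω·C) = 0 - j994.2 Ω
Step 3 — Series combination: Z_total = R + C = 12.1 - j994.2 Ω = 994.3∠-89.3° Ω.
Step 4 — Source phasor: V = 12.7∠78.3° V = 2.575 + j12.44 V.
Step 5 — Current: I = V / Z = -0.01248 + j0.002742 A = 0.01277∠167.6° A.
Step 6 — Complex power: S = V·I* = 0.001974 - j0.1622 VA.
Step 7 — Real power: P = Re(S) = 0.001974 W.
Step 8 — Reactive power: Q = Im(S) = -0.1622 VAR.
Step 9 — Apparent power: |S| = 0.1622 VA.
Step 10 — Power factor: PF = P/|S| = 0.01217 (leading).

(a) P = 0.001974 W  (b) Q = -0.1622 VAR  (c) S = 0.1622 VA  (d) PF = 0.01217 (leading)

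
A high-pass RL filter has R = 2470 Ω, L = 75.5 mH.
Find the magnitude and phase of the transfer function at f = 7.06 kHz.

Step 1 — Angular frequency: ω = 2π·7060 = 4.436e+04 rad/s.
Step 2 — Transfer function: H(jω) = jωL/(R + jωL).
Step 3 — Numerator jωL = j·3349; denominator R + jωL = 2470 + j3349.
Step 4 — H = 0.6477 + j0.4777.
Step 5 — Magnitude: |H| = 0.8048 (-1.9 dB); phase: φ = 36.4°.

|H| = 0.8048 (-1.9 dB), φ = 36.4°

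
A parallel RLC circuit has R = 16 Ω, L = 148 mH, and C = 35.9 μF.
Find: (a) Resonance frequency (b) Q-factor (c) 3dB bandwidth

Step 1 — Resonance: ω₀ = 1/√(LC) = 1/√(0.148·3.59e-05) = 433.8 rad/s.
Step 2 — f₀ = ω₀/(2π) = 69.05 Hz.
Step 3 — Parallel Q: Q = R/(ω₀L) = 16/(433.8·0.148) = 0.2492.
Step 4 — Bandwidth: Δω = ω₀/Q = 1741 rad/s; BW = Δω/(2π) = 277.1 Hz.

(a) f₀ = 69.05 Hz  (b) Q = 0.2492  (c) BW = 277.1 Hz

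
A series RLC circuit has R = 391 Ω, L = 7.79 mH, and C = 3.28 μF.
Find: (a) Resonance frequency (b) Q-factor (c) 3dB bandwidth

Step 1 — Resonance: ω₀ = 1/√(LC) = 1/√(0.00779·3.28e-06) = 6256 rad/s.
Step 2 — f₀ = ω₀/(2π) = 995.7 Hz.
Step 3 — Series Q: Q = ω₀L/R = 6256·0.00779/391 = 0.1246.
Step 4 — Bandwidth: Δω = ω₀/Q = 5.019e+04 rad/s; BW = Δω/(2π) = 7988 Hz.

(a) f₀ = 995.7 Hz  (b) Q = 0.1246  (c) BW = 7988 Hz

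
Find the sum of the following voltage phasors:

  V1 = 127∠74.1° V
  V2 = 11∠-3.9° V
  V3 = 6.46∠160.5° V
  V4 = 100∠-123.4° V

Step 1 — Convert each phasor to rectangular form:
  V1 = 127·(cos(74.1°) + j·sin(74.1°)) = 34.79 + j122.1 V
  V2 = 11·(cos(-3.9°) + j·sin(-3.9°)) = 10.97 - j0.7482 V
  V3 = 6.46·(cos(160.5°) + j·sin(160.5°)) = -6.089 + j2.156 V
  V4 = 100·(cos(-123.4°) + j·sin(-123.4°)) = -55.05 - j83.48 V
Step 2 — Sum components: V_total = -15.37 + j40.06 V.
Step 3 — Convert to polar: |V_total| = 42.91 V, ∠V_total = 111.0°.

V_total = 42.91∠111.0° V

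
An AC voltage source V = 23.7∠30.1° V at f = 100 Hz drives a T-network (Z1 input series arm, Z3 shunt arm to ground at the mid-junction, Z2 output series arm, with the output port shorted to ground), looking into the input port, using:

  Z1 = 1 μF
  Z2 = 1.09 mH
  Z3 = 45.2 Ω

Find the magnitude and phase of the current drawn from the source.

Step 1 — Angular frequency: ω = 2π·f = 2π·100 = 628.3 rad/s.
Step 2 — Component impedances:
  Z1: Z = 1/(jωC) = -j/(ω·C) = 0 - j1592 Ω
  Z2: Z = jωL = j·628.3·0.00109 = 0 + j0.6849 Ω
  Z3: Z = R = 45.2 Ω
Step 3 — With the output port shorted to ground, the output series arm Z2 runs from the junction to ground; the shunt arm Z3 also runs from the junction to ground. They appear in parallel: Z3 || Z2 = 0.01037 + j0.6847 Ω.
Step 4 — Series with input arm Z1: Z_in = Z1 + (Z3 || Z2) = 0.01037 - j1591 Ω = 1591∠-90.0° Ω.
Step 5 — Source phasor: V = 23.7∠30.1° V = 20.5 + j11.89 V.
Step 6 — Ohm's law: I = V / Z_total = (20.5 + j11.89) / (0.01037 - j1591) = -0.007471 + j0.01289 A.
Step 7 — Convert to polar: |I| = 0.0149 A, ∠I = 120.1°.

I = 0.0149∠120.1° A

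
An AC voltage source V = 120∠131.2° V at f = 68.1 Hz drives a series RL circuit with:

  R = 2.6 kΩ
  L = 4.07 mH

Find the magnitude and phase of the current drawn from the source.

Step 1 — Angular frequency: ω = 2π·f = 2π·68.1 = 427.9 rad/s.
Step 2 — Component impedances:
  R: Z = R = 2600 Ω
  L: Z = jωL = j·427.9·0.00407 = 0 + j1.741 Ω
Step 3 — Series combination: Z_total = R + L = 2600 + j1.741 Ω = 2600∠0.0° Ω.
Step 4 — Source phasor: V = 120∠131.2° V = -79.04 + j90.29 V.
Step 5 — Ohm's law: I = V / Z_total = (-79.04 + j90.29) / (2600 + j1.741) = -0.03038 + j0.03475 A.
Step 6 — Convert to polar: |I| = 0.04615 A, ∠I = 131.2°.

I = 0.04615∠131.2° A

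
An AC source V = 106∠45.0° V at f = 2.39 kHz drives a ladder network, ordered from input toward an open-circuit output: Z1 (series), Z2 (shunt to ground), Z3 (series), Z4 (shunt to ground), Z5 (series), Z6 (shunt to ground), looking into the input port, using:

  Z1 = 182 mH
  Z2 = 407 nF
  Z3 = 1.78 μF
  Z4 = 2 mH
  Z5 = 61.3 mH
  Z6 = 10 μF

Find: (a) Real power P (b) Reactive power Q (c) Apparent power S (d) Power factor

Step 1 — Angular frequency: ω = 2π·f = 2π·2390 = 1.502e+04 rad/s.
Step 2 — Component impedances:
  Z1: Z = jωL = j·1.502e+04·0.182 = 0 + j2733 Ω
  Z2: Z = 1/(jωC) = -j/(ω·C) = 0 - j163.6 Ω
  Z3: Z = 1/(jωC) = -j/(ω·C) = 0 - j37.41 Ω
  Z4: Z = jωL = j·1.502e+04·0.002 = 0 + j30.03 Ω
  Z5: Z = jωL = j·1.502e+04·0.0613 = 0 + j920.5 Ω
  Z6: Z = 1/(jωC) = -j/(ω·C) = 0 - j6.659 Ω
Step 3 — Ladder network (open output): work backward from the far end, alternating series and parallel combinations. Z_in = 0 + j2725 Ω = 2725∠90.0° Ω.
Step 4 — Source phasor: V = 106∠45.0° V = 74.95 + j74.95 V.
Step 5 — Current: I = V / Z = 0.0275 - j0.0275 A = 0.0389∠-45.0° A.
Step 6 — Complex power: S = V·I* = 0 + j4.123 VA.
Step 7 — Real power: P = Re(S) = 0 W.
Step 8 — Reactive power: Q = Im(S) = 4.123 VAR.
Step 9 — Apparent power: |S| = 4.123 VA.
Step 10 — Power factor: PF = P/|S| = 0 (lagging).

(a) P = 0 W  (b) Q = 4.123 VAR  (c) S = 4.123 VA  (d) PF = 0 (lagging)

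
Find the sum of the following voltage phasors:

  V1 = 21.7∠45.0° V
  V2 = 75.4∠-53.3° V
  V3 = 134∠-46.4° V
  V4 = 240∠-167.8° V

Step 1 — Convert each phasor to rectangular form:
  V1 = 21.7·(cos(45.0°) + j·sin(45.0°)) = 15.34 + j15.34 V
  V2 = 75.4·(cos(-53.3°) + j·sin(-53.3°)) = 45.06 - j60.45 V
  V3 = 134·(cos(-46.4°) + j·sin(-46.4°)) = 92.41 - j97.04 V
  V4 = 240·(cos(-167.8°) + j·sin(-167.8°)) = -234.6 - j50.72 V
Step 2 — Sum components: V_total = -81.77 - j192.9 V.
Step 3 — Convert to polar: |V_total| = 209.5 V, ∠V_total = -113.0°.

V_total = 209.5∠-113.0° V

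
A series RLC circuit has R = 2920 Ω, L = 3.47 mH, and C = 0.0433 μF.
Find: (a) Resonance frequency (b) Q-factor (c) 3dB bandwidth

Step 1 — Resonance: ω₀ = 1/√(LC) = 1/√(0.00347·4.33e-08) = 8.158e+04 rad/s.
Step 2 — f₀ = ω₀/(2π) = 1.298e+04 Hz.
Step 3 — Series Q: Q = ω₀L/R = 8.158e+04·0.00347/2920 = 0.09695.
Step 4 — Bandwidth: Δω = ω₀/Q = 8.415e+05 rad/s; BW = Δω/(2π) = 1.339e+05 Hz.

(a) f₀ = 1.298e+04 Hz  (b) Q = 0.09695  (c) BW = 1.339e+05 Hz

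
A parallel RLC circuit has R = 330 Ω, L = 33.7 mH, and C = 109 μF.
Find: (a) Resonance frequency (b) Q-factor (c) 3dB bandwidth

Step 1 — Resonance: ω₀ = 1/√(LC) = 1/√(0.0337·0.000109) = 521.8 rad/s.
Step 2 — f₀ = ω₀/(2π) = 83.04 Hz.
Step 3 — Parallel Q: Q = R/(ω₀L) = 330/(521.8·0.0337) = 18.77.
Step 4 — Bandwidth: Δω = ω₀/Q = 27.8 rad/s; BW = Δω/(2π) = 4.425 Hz.

(a) f₀ = 83.04 Hz  (b) Q = 18.77  (c) BW = 4.425 Hz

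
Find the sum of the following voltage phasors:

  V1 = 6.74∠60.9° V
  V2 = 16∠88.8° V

Step 1 — Convert each phasor to rectangular form:
  V1 = 6.74·(cos(60.9°) + j·sin(60.9°)) = 3.278 + j5.889 V
  V2 = 16·(cos(88.8°) + j·sin(88.8°)) = 0.3351 + j16 V
Step 2 — Sum components: V_total = 3.613 + j21.89 V.
Step 3 — Convert to polar: |V_total| = 22.18 V, ∠V_total = 80.6°.

V_total = 22.18∠80.6° V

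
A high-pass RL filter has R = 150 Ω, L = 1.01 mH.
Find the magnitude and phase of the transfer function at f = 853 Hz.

Step 1 — Angular frequency: ω = 2π·853 = 5360 rad/s.
Step 2 — Transfer function: H(jω) = jωL/(R + jωL).
Step 3 — Numerator jωL = j·5.413; denominator R + jωL = 150 + j5.413.
Step 4 — H = 0.001301 + j0.03604.
Step 5 — Magnitude: |H| = 0.03606 (-28.9 dB); phase: φ = 87.9°.

|H| = 0.03606 (-28.9 dB), φ = 87.9°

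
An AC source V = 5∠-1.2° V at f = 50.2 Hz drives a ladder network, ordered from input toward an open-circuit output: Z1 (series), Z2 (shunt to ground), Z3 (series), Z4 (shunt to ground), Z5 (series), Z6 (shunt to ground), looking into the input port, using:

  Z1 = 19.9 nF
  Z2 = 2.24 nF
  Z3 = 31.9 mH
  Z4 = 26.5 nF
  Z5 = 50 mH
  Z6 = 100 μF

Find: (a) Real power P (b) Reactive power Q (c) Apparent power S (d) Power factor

Step 1 — Angular frequency: ω = 2π·f = 2π·50.2 = 315.4 rad/s.
Step 2 — Component impedances:
  Z1: Z = 1/(jωC) = -j/(ω·C) = 0 - j1.593e+05 Ω
  Z2: Z = 1/(jωC) = -j/(ω·C) = 0 - j1.415e+06 Ω
  Z3: Z = jωL = j·315.4·0.0319 = 0 + j10.06 Ω
  Z4: Z = 1/(jωC) = -j/(ω·C) = 0 - j1.196e+05 Ω
  Z5: Z = jωL = j·315.4·0.05 = 0 + j15.77 Ω
  Z6: Z = 1/(jωC) = -j/(ω·C) = 0 - j31.7 Ω
Step 3 — Ladder network (open output): work backward from the far end, alternating series and parallel combinations. Z_in = 0 - j1.593e+05 Ω = 1.593e+05∠-90.0° Ω.
Step 4 — Source phasor: V = 5∠-1.2° V = 4.999 - j0.1047 V.
Step 5 — Current: I = V / Z = 6.572e-07 + j3.138e-05 A = 3.138e-05∠88.8° A.
Step 6 — Complex power: S = V·I* = 0 - j0.0001569 VA.
Step 7 — Real power: P = Re(S) = 0 W.
Step 8 — Reactive power: Q = Im(S) = -0.0001569 VAR.
Step 9 — Apparent power: |S| = 0.0001569 VA.
Step 10 — Power factor: PF = P/|S| = 0 (leading).

(a) P = 0 W  (b) Q = -0.0001569 VAR  (c) S = 0.0001569 VA  (d) PF = 0 (leading)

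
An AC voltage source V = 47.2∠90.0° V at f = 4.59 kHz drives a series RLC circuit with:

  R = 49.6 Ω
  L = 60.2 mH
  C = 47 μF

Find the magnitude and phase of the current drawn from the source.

Step 1 — Angular frequency: ω = 2π·f = 2π·4590 = 2.884e+04 rad/s.
Step 2 — Component impedances:
  R: Z = R = 49.6 Ω
  L: Z = jωL = j·2.884e+04·0.0602 = 0 + j1736 Ω
  C: Z = 1/(jωC) = -j/(ω·C) = 0 - j0.7378 Ω
Step 3 — Series combination: Z_total = R + L + C = 49.6 + j1735 Ω = 1736∠88.4° Ω.
Step 4 — Source phasor: V = 47.2∠90.0° V = 0 + j47.2 V.
Step 5 — Ohm's law: I = V / Z_total = (0 + j47.2) / (49.6 + j1735) = 0.02718 + j0.0007767 A.
Step 6 — Convert to polar: |I| = 0.02719 A, ∠I = 1.6°.

I = 0.02719∠1.6° A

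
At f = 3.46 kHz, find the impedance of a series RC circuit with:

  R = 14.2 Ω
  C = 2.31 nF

Step 1 — Angular frequency: ω = 2π·f = 2π·3460 = 2.174e+04 rad/s.
Step 2 — Component impedances:
  R: Z = R = 14.2 Ω
  C: Z = 1/(jωC) = -j/(ω·C) = 0 - j1.991e+04 Ω
Step 3 — Series combination: Z_total = R + C = 14.2 - j1.991e+04 Ω = 1.991e+04∠-90.0° Ω.

Z = 14.2 - j1.991e+04 Ω = 1.991e+04∠-90.0° Ω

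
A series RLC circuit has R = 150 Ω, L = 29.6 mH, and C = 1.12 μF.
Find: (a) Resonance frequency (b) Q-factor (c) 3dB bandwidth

Step 1 — Resonance: ω₀ = 1/√(LC) = 1/√(0.0296·1.12e-06) = 5492 rad/s.
Step 2 — f₀ = ω₀/(2π) = 874.1 Hz.
Step 3 — Series Q: Q = ω₀L/R = 5492·0.0296/150 = 1.084.
Step 4 — Bandwidth: Δω = ω₀/Q = 5068 rad/s; BW = Δω/(2π) = 806.5 Hz.

(a) f₀ = 874.1 Hz  (b) Q = 1.084  (c) BW = 806.5 Hz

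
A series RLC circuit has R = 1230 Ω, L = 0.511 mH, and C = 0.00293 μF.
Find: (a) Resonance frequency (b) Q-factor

Step 1 — Resonance condition Im(Z)=0 gives ω₀ = 1/√(LC).
Step 2 — ω₀ = 1/√(0.000511·2.93e-09) = 8.173e+05 rad/s.
Step 3 — f₀ = ω₀/(2π) = 1.301e+05 Hz.
Step 4 — Series Q: Q = ω₀L/R = 8.173e+05·0.000511/1230 = 0.3395.

(a) f₀ = 1.301e+05 Hz  (b) Q = 0.3395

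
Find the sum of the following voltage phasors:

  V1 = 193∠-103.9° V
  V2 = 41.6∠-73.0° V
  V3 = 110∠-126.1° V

Step 1 — Convert each phasor to rectangular form:
  V1 = 193·(cos(-103.9°) + j·sin(-103.9°)) = -46.36 - j187.3 V
  V2 = 41.6·(cos(-73.0°) + j·sin(-73.0°)) = 12.16 - j39.78 V
  V3 = 110·(cos(-126.1°) + j·sin(-126.1°)) = -64.81 - j88.88 V
Step 2 — Sum components: V_total = -99.01 - j316 V.
Step 3 — Convert to polar: |V_total| = 331.2 V, ∠V_total = -107.4°.

V_total = 331.2∠-107.4° V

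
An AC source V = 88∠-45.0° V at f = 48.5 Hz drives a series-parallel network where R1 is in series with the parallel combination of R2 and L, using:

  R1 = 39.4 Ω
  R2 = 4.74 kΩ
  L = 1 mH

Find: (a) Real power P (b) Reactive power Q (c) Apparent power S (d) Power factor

Step 1 — Angular frequency: ω = 2π·f = 2π·48.5 = 304.7 rad/s.
Step 2 — Component impedances:
  R1: Z = R = 39.4 Ω
  R2: Z = R = 4740 Ω
  L: Z = jωL = j·304.7·0.001 = 0 + j0.3047 Ω
Step 3 — Parallel branch: R2 || L = 1/(1/R2 + 1/L) = 1.959e-05 + j0.3047 Ω.
Step 4 — Series with R1: Z_total = R1 + (R2 || L) = 39.4 + j0.3047 Ω = 39.4∠0.4° Ω.
Step 5 — Source phasor: V = 88∠-45.0° V = 62.23 - j62.23 V.
Step 6 — Current: I = V / Z = 1.567 - j1.591 A = 2.233∠-45.4° A.
Step 7 — Complex power: S = V·I* = 196.5 + j1.52 VA.
Step 8 — Real power: P = Re(S) = 196.5 W.
Step 9 — Reactive power: Q = Im(S) = 1.52 VAR.
Step 10 — Apparent power: |S| = 196.5 VA.
Step 11 — Power factor: PF = P/|S| = 1 (lagging).

(a) P = 196.5 W  (b) Q = 1.52 VAR  (c) S = 196.5 VA  (d) PF = 1 (lagging)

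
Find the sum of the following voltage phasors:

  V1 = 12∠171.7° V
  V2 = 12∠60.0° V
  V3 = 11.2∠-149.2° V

Step 1 — Convert each phasor to rectangular form:
  V1 = 12·(cos(171.7°) + j·sin(171.7°)) = -11.87 + j1.732 V
  V2 = 12·(cos(60.0°) + j·sin(60.0°)) = 6 + j10.39 V
  V3 = 11.2·(cos(-149.2°) + j·sin(-149.2°)) = -9.62 - j5.735 V
Step 2 — Sum components: V_total = -15.49 + j6.39 V.
Step 3 — Convert to polar: |V_total| = 16.76 V, ∠V_total = 157.6°.

V_total = 16.76∠157.6° V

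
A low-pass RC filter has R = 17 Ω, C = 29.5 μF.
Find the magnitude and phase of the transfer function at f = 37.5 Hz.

Step 1 — Angular frequency: ω = 2π·37.5 = 235.6 rad/s.
Step 2 — Transfer function: H(jω) = 1/(1 + jωRC).
Step 3 — Denominator: 1 + jωRC = 1 + j·235.6·17·2.95e-05 = 1 + j0.1182.
Step 4 — H = 0.9862 - j0.1165.
Step 5 — Magnitude: |H| = 0.9931 (-0.1 dB); phase: φ = -6.7°.

|H| = 0.9931 (-0.1 dB), φ = -6.7°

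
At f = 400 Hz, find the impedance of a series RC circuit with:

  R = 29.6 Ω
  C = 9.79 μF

Step 1 — Angular frequency: ω = 2π·f = 2π·400 = 2513 rad/s.
Step 2 — Component impedances:
  R: Z = R = 29.6 Ω
  C: Z = 1/(jωC) = -j/(ω·C) = 0 - j40.64 Ω
Step 3 — Series combination: Z_total = R + C = 29.6 - j40.64 Ω = 50.28∠-53.9° Ω.

Z = 29.6 - j40.64 Ω = 50.28∠-53.9° Ω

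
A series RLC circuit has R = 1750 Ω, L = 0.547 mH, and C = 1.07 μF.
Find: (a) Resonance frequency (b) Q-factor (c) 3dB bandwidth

Step 1 — Resonance: ω₀ = 1/√(LC) = 1/√(0.000547·1.07e-06) = 4.133e+04 rad/s.
Step 2 — f₀ = ω₀/(2π) = 6579 Hz.
Step 3 — Series Q: Q = ω₀L/R = 4.133e+04·0.000547/1750 = 0.01292.
Step 4 — Bandwidth: Δω = ω₀/Q = 3.199e+06 rad/s; BW = Δω/(2π) = 5.092e+05 Hz.

(a) f₀ = 6579 Hz  (b) Q = 0.01292  (c) BW = 5.092e+05 Hz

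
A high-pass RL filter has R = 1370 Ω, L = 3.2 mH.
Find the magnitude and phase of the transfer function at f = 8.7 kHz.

Step 1 — Angular frequency: ω = 2π·8700 = 5.466e+04 rad/s.
Step 2 — Transfer function: H(jω) = jωL/(R + jωL).
Step 3 — Numerator jωL = j·174.9; denominator R + jωL = 1370 + j174.9.
Step 4 — H = 0.01604 + j0.1256.
Step 5 — Magnitude: |H| = 0.1267 (-17.9 dB); phase: φ = 82.7°.

|H| = 0.1267 (-17.9 dB), φ = 82.7°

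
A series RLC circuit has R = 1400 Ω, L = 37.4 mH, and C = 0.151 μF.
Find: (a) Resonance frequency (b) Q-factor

Step 1 — Resonance condition Im(Z)=0 gives ω₀ = 1/√(LC).
Step 2 — ω₀ = 1/√(0.0374·1.51e-07) = 1.331e+04 rad/s.
Step 3 — f₀ = ω₀/(2π) = 2118 Hz.
Step 4 — Series Q: Q = ω₀L/R = 1.331e+04·0.0374/1400 = 0.3555.

(a) f₀ = 2118 Hz  (b) Q = 0.3555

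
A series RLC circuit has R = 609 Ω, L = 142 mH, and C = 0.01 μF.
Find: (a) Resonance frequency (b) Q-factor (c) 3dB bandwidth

Step 1 — Resonance: ω₀ = 1/√(LC) = 1/√(0.142·1e-08) = 2.654e+04 rad/s.
Step 2 — f₀ = ω₀/(2π) = 4224 Hz.
Step 3 — Series Q: Q = ω₀L/R = 2.654e+04·0.142/609 = 6.188.
Step 4 — Bandwidth: Δω = ω₀/Q = 4289 rad/s; BW = Δω/(2π) = 682.6 Hz.

(a) f₀ = 4224 Hz  (b) Q = 6.188  (c) BW = 682.6 Hz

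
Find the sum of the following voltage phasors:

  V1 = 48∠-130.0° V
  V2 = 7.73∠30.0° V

Step 1 — Convert each phasor to rectangular form:
  V1 = 48·(cos(-130.0°) + j·sin(-130.0°)) = -30.85 - j36.77 V
  V2 = 7.73·(cos(30.0°) + j·sin(30.0°)) = 6.694 + j3.865 V
Step 2 — Sum components: V_total = -24.16 - j32.91 V.
Step 3 — Convert to polar: |V_total| = 40.82 V, ∠V_total = -126.3°.

V_total = 40.82∠-126.3° V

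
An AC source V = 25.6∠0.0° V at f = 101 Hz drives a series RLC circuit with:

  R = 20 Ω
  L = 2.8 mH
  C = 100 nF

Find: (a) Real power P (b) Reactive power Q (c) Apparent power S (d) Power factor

Step 1 — Angular frequency: ω = 2π·f = 2π·101 = 634.6 rad/s.
Step 2 — Component impedances:
  R: Z = R = 20 Ω
  L: Z = jωL = j·634.6·0.0028 = 0 + j1.777 Ω
  C: Z = 1/(jωC) = -j/(ω·C) = 0 - j1.576e+04 Ω
Step 3 — Series combination: Z_total = R + L + C = 20 - j1.576e+04 Ω = 1.576e+04∠-89.9° Ω.
Step 4 — Source phasor: V = 25.6∠0.0° V = 25.6 V.
Step 5 — Current: I = V / Z = 2.062e-06 + j0.001625 A = 0.001625∠89.9° A.
Step 6 — Complex power: S = V·I* = 5.28e-05 - j0.04159 VA.
Step 7 — Real power: P = Re(S) = 5.28e-05 W.
Step 8 — Reactive power: Q = Im(S) = -0.04159 VAR.
Step 9 — Apparent power: |S| = 0.04159 VA.
Step 10 — Power factor: PF = P/|S| = 0.001269 (leading).

(a) P = 5.28e-05 W  (b) Q = -0.04159 VAR  (c) S = 0.04159 VA  (d) PF = 0.001269 (leading)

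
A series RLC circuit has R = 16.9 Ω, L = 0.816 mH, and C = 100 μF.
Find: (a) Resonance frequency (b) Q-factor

Step 1 — Resonance condition Im(Z)=0 gives ω₀ = 1/√(LC).
Step 2 — ω₀ = 1/√(0.000816·0.0001) = 3501 rad/s.
Step 3 — f₀ = ω₀/(2π) = 557.2 Hz.
Step 4 — Series Q: Q = ω₀L/R = 3501·0.000816/16.9 = 0.169.

(a) f₀ = 557.2 Hz  (b) Q = 0.169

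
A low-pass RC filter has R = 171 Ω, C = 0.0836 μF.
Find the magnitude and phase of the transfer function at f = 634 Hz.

Step 1 — Angular frequency: ω = 2π·634 = 3984 rad/s.
Step 2 — Transfer function: H(jω) = 1/(1 + jωRC).
Step 3 — Denominator: 1 + jωRC = 1 + j·3984·171·8.36e-08 = 1 + j0.05695.
Step 4 — H = 0.9968 - j0.05676.
Step 5 — Magnitude: |H| = 0.9984 (-0.0 dB); phase: φ = -3.3°.

|H| = 0.9984 (-0.0 dB), φ = -3.3°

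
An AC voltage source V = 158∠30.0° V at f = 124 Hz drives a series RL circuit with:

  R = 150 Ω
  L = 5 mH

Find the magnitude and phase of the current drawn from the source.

Step 1 — Angular frequency: ω = 2π·f = 2π·124 = 779.1 rad/s.
Step 2 — Component impedances:
  R: Z = R = 150 Ω
  L: Z = jωL = j·779.1·0.005 = 0 + j3.896 Ω
Step 3 — Series combination: Z_total = R + L = 150 + j3.896 Ω = 150.1∠1.5° Ω.
Step 4 — Source phasor: V = 158∠30.0° V = 136.8 + j79 V.
Step 5 — Ohm's law: I = V / Z_total = (136.8 + j79) / (150 + j3.896) = 0.9253 + j0.5026 A.
Step 6 — Convert to polar: |I| = 1.053 A, ∠I = 28.5°.

I = 1.053∠28.5° A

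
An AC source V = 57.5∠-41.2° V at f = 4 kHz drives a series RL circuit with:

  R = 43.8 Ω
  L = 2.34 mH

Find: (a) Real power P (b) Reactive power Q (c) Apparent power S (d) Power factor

Step 1 — Angular frequency: ω = 2π·f = 2π·4000 = 2.513e+04 rad/s.
Step 2 — Component impedances:
  R: Z = R = 43.8 Ω
  L: Z = jωL = j·2.513e+04·0.00234 = 0 + j58.81 Ω
Step 3 — Series combination: Z_total = R + L = 43.8 + j58.81 Ω = 73.33∠53.3° Ω.
Step 4 — Source phasor: V = 57.5∠-41.2° V = 43.26 - j37.87 V.
Step 5 — Current: I = V / Z = -0.06183 - j0.7817 A = 0.7841∠-94.5° A.
Step 6 — Complex power: S = V·I* = 26.93 + j36.16 VA.
Step 7 — Real power: P = Re(S) = 26.93 W.
Step 8 — Reactive power: Q = Im(S) = 36.16 VAR.
Step 9 — Apparent power: |S| = 45.09 VA.
Step 10 — Power factor: PF = P/|S| = 0.5973 (lagging).

(a) P = 26.93 W  (b) Q = 36.16 VAR  (c) S = 45.09 VA  (d) PF = 0.5973 (lagging)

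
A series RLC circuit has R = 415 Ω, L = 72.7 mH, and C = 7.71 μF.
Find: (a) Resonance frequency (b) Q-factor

Step 1 — Resonance condition Im(Z)=0 gives ω₀ = 1/√(LC).
Step 2 — ω₀ = 1/√(0.0727·7.71e-06) = 1336 rad/s.
Step 3 — f₀ = ω₀/(2π) = 212.6 Hz.
Step 4 — Series Q: Q = ω₀L/R = 1336·0.0727/415 = 0.234.

(a) f₀ = 212.6 Hz  (b) Q = 0.234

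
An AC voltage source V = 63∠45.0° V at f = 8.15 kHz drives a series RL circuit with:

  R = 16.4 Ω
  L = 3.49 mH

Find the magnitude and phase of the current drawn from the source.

Step 1 — Angular frequency: ω = 2π·f = 2π·8150 = 5.121e+04 rad/s.
Step 2 — Component impedances:
  R: Z = R = 16.4 Ω
  L: Z = jωL = j·5.121e+04·0.00349 = 0 + j178.7 Ω
Step 3 — Series combination: Z_total = R + L = 16.4 + j178.7 Ω = 179.5∠84.8° Ω.
Step 4 — Source phasor: V = 63∠45.0° V = 44.55 + j44.55 V.
Step 5 — Ohm's law: I = V / Z_total = (44.55 + j44.55) / (16.4 + j178.7) = 0.2699 - j0.2245 A.
Step 6 — Convert to polar: |I| = 0.351 A, ∠I = -39.8°.

I = 0.351∠-39.8° A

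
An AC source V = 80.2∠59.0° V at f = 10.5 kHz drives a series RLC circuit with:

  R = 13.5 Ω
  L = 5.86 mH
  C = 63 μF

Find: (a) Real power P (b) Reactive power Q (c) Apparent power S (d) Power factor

Step 1 — Angular frequency: ω = 2π·f = 2π·1.05e+04 = 6.597e+04 rad/s.
Step 2 — Component impedances:
  R: Z = R = 13.5 Ω
  L: Z = jωL = j·6.597e+04·0.00586 = 0 + j386.6 Ω
  C: Z = 1/(jωC) = -j/(ω·C) = 0 - j0.2406 Ω
Step 3 — Series combination: Z_total = R + L + C = 13.5 + j386.4 Ω = 386.6∠88.0° Ω.
Step 4 — Source phasor: V = 80.2∠59.0° V = 41.31 + j68.74 V.
Step 5 — Current: I = V / Z = 0.1814 - j0.1006 A = 0.2074∠-29.0° A.
Step 6 — Complex power: S = V·I* = 0.581 + j16.63 VA.
Step 7 — Real power: P = Re(S) = 0.581 W.
Step 8 — Reactive power: Q = Im(S) = 16.63 VAR.
Step 9 — Apparent power: |S| = 16.64 VA.
Step 10 — Power factor: PF = P/|S| = 0.03492 (lagging).

(a) P = 0.581 W  (b) Q = 16.63 VAR  (c) S = 16.64 VA  (d) PF = 0.03492 (lagging)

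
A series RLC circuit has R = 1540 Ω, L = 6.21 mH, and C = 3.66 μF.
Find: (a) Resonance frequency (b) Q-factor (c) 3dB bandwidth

Step 1 — Resonance condition Im(Z)=0 gives ω₀ = 1/√(LC).
Step 2 — ω₀ = 1/√(0.00621·3.66e-06) = 6633 rad/s.
Step 3 — f₀ = ω₀/(2π) = 1056 Hz.
Step 4 — Series Q: Q = ω₀L/R = 6633·0.00621/1540 = 0.02675.
Step 5 — 3dB bandwidth: Δω = ω₀/Q = 2.48e+05 rad/s; BW = Δω/(2π) = 3.947e+04 Hz.

(a) f₀ = 1056 Hz  (b) Q = 0.02675  (c) BW = 3.947e+04 Hz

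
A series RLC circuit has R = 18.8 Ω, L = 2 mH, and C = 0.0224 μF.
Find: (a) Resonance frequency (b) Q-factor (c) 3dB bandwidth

Step 1 — Resonance: ω₀ = 1/√(LC) = 1/√(0.002·2.24e-08) = 1.494e+05 rad/s.
Step 2 — f₀ = ω₀/(2π) = 2.378e+04 Hz.
Step 3 — Series Q: Q = ω₀L/R = 1.494e+05·0.002/18.8 = 15.89.
Step 4 — Bandwidth: Δω = ω₀/Q = 9400 rad/s; BW = Δω/(2π) = 1496 Hz.

(a) f₀ = 2.378e+04 Hz  (b) Q = 15.89  (c) BW = 1496 Hz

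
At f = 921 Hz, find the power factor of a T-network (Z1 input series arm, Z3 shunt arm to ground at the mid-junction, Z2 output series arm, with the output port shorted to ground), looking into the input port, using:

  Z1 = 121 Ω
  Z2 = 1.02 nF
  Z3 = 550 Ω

Step 1 — Angular frequency: ω = 2π·f = 2π·921 = 5787 rad/s.
Step 2 — Component impedances:
  Z1: Z = R = 121 Ω
  Z2: Z = 1/(jωC) = -j/(ω·C) = 0 - j1.694e+05 Ω
  Z3: Z = R = 550 Ω
Step 3 — With the output port shorted to ground, the output series arm Z2 runs from the junction to ground; the shunt arm Z3 also runs from the junction to ground. They appear in parallel: Z3 || Z2 = 550 - j1.786 Ω.
Step 4 — Series with input arm Z1: Z_in = Z1 + (Z3 || Z2) = 671 - j1.786 Ω = 671∠-0.2° Ω.
Step 5 — Power factor: PF = cos(φ) = Re(Z)/|Z| = 671/671 = 1.
Step 6 — Type: Im(Z) = -1.786 ⇒ leading (phase φ = -0.2°).

PF = 1 (leading, φ = -0.2°)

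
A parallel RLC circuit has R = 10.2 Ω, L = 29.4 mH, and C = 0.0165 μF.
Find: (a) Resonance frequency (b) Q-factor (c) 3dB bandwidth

Step 1 — Resonance: ω₀ = 1/√(LC) = 1/√(0.0294·1.65e-08) = 4.54e+04 rad/s.
Step 2 — f₀ = ω₀/(2π) = 7226 Hz.
Step 3 — Parallel Q: Q = R/(ω₀L) = 10.2/(4.54e+04·0.0294) = 0.007641.
Step 4 — Bandwidth: Δω = ω₀/Q = 5.942e+06 rad/s; BW = Δω/(2π) = 9.457e+05 Hz.

(a) f₀ = 7226 Hz  (b) Q = 0.007641  (c) BW = 9.457e+05 Hz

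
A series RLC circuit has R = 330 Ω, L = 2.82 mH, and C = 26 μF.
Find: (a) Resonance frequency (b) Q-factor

Step 1 — Resonance condition Im(Z)=0 gives ω₀ = 1/√(LC).
Step 2 — ω₀ = 1/√(0.00282·2.6e-05) = 3693 rad/s.
Step 3 — f₀ = ω₀/(2π) = 587.8 Hz.
Step 4 — Series Q: Q = ω₀L/R = 3693·0.00282/330 = 0.03156.

(a) f₀ = 587.8 Hz  (b) Q = 0.03156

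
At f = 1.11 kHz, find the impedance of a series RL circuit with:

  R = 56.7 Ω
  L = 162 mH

Step 1 — Angular frequency: ω = 2π·f = 2π·1110 = 6974 rad/s.
Step 2 — Component impedances:
  R: Z = R = 56.7 Ω
  L: Z = jωL = j·6974·0.162 = 0 + j1130 Ω
Step 3 — Series combination: Z_total = R + L = 56.7 + j1130 Ω = 1131∠87.1° Ω.

Z = 56.7 + j1130 Ω = 1131∠87.1° Ω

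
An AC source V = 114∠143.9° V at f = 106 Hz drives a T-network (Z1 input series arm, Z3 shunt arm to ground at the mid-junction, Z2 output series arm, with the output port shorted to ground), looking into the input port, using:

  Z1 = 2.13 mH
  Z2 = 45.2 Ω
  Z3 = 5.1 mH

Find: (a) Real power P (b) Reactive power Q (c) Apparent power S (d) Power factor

Step 1 — Angular frequency: ω = 2π·f = 2π·106 = 666 rad/s.
Step 2 — Component impedances:
  Z1: Z = jωL = j·666·0.00213 = 0 + j1.419 Ω
  Z2: Z = R = 45.2 Ω
  Z3: Z = jωL = j·666·0.0051 = 0 + j3.397 Ω
Step 3 — With the output port shorted to ground, the output series arm Z2 runs from the junction to ground; the shunt arm Z3 also runs from the junction to ground. They appear in parallel: Z3 || Z2 = 0.2538 + j3.378 Ω.
Step 4 — Series with input arm Z1: Z_in = Z1 + (Z3 || Z2) = 0.2538 + j4.796 Ω = 4.803∠87.0° Ω.
Step 5 — Source phasor: V = 114∠143.9° V = -92.11 + j67.17 V.
Step 6 — Current: I = V / Z = 12.95 + j19.89 A = 23.74∠56.9° A.
Step 7 — Complex power: S = V·I* = 143 + j2702 VA.
Step 8 — Real power: P = Re(S) = 143 W.
Step 9 — Reactive power: Q = Im(S) = 2702 VAR.
Step 10 — Apparent power: |S| = 2706 VA.
Step 11 — Power factor: PF = P/|S| = 0.05285 (lagging).

(a) P = 143 W  (b) Q = 2702 VAR  (c) S = 2706 VA  (d) PF = 0.05285 (lagging)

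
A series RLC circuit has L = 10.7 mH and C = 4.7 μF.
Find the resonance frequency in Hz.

Step 1 — Resonance condition Im(Z)=0 gives ω₀ = 1/√(LC).
Step 2 — ω₀ = 1/√(0.0107·4.7e-06) = 4459 rad/s.
Step 3 — f₀ = ω₀/(2π) = 709.7 Hz.

f₀ = 709.7 Hz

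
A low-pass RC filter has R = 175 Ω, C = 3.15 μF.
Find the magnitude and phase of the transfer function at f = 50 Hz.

Step 1 — Angular frequency: ω = 2π·50 = 314.2 rad/s.
Step 2 — Transfer function: H(jω) = 1/(1 + jωRC).
Step 3 — Denominator: 1 + jωRC = 1 + j·314.2·175·3.15e-06 = 1 + j0.1732.
Step 4 — H = 0.9709 - j0.1681.
Step 5 — Magnitude: |H| = 0.9853 (-0.1 dB); phase: φ = -9.8°.

|H| = 0.9853 (-0.1 dB), φ = -9.8°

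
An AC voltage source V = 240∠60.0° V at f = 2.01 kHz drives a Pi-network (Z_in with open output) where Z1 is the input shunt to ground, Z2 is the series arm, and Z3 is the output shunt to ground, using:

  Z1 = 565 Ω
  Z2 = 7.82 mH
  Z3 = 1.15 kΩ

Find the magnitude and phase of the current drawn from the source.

Step 1 — Angular frequency: ω = 2π·f = 2π·2010 = 1.263e+04 rad/s.
Step 2 — Component impedances:
  Z1: Z = R = 565 Ω
  Z2: Z = jωL = j·1.263e+04·0.00782 = 0 + j98.76 Ω
  Z3: Z = R = 1150 Ω
Step 3 — With open output, the series arm Z2 and the output shunt Z3 appear in series to ground: Z2 + Z3 = 1150 + j98.76 Ω.
Step 4 — Parallel with input shunt Z1: Z_in = Z1 || (Z2 + Z3) = 379.5 + j10.68 Ω = 379.6∠1.6° Ω.
Step 5 — Source phasor: V = 240∠60.0° V = 120 + j207.8 V.
Step 6 — Ohm's law: I = V / Z_total = (120 + j207.8) / (379.5 + j10.68) = 0.3314 + j0.5384 A.
Step 7 — Convert to polar: |I| = 0.6322 A, ∠I = 58.4°.

I = 0.6322∠58.4° A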